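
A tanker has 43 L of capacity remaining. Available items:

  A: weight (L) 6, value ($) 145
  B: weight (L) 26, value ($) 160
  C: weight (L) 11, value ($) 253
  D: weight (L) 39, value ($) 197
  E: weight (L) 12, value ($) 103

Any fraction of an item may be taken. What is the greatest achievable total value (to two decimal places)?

Sort by value per unit weight and fill in that order.
Order: A (145/6=24.17) > C (253/11=23.00) > E (103/12=8.58) > B (160/26=6.15) > D (197/39=5.05)
Fill: take A (6 @ 145) → take C (11 @ 253) → take E (12 @ 103) → take 14/26 of B → 86.15; 43/43 used.
Total value = 587.15

587.15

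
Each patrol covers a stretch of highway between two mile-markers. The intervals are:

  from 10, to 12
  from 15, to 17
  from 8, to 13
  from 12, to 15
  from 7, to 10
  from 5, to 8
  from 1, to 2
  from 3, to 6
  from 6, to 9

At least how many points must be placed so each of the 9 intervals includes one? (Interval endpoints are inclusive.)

Sort by right endpoint; whenever an interval is uncovered, place a point at its right end.
Sorted: [1,2] [3,6] [5,8] [6,9] [7,10] [10,12] [8,13] [12,15] [15,17]
{[1,2]} hit by 2; {[3,6],[5,8],[6,9]} hit by 6; {[7,10],[10,12],[8,13]} hit by 10; {[12,15],[15,17]} hit by 15.
Points: 2, 6, 10, 15 (4 total).

4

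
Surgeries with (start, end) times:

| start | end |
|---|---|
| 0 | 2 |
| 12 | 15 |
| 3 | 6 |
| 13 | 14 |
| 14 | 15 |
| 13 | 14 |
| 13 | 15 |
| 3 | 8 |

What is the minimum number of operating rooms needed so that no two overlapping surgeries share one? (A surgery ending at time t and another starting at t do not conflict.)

4

The answer is the maximum number of intervals overlapping at any instant.
Events (time:±→running): 0:+→1 2:-→0 3:+→1 3:+→2 6:-→1 8:-→0 12:+→1 13:+→2 13:+→3 13:+→4 … peak 4.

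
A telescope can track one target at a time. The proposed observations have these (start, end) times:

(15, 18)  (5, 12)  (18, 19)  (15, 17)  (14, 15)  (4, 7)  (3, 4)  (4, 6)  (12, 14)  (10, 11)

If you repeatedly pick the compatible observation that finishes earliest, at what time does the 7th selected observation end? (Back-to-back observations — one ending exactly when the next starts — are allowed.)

19

By end time: (3,4), (4,6), (4,7), (10,11), (5,12), (12,14), (14,15), (15,17), (15,18), (18,19).
Pick (3,4); next start ≥ 4 → (4,6); next start ≥ 6 → (10,11); next start ≥ 11 → (12,14); next start ≥ 14 → (14,15); next start ≥ 15 → (15,17); next start ≥ 17 → (18,19).
Selected: (3,4) (4,6) (10,11) (12,14) (14,15) (15,17) (18,19)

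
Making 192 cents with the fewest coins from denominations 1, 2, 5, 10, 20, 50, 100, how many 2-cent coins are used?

Greedy: take as many of the largest coin as possible, then repeat with the remainder.
192 = 1×100 + 1×50 + 2×20 + 1×2
Count of 2: 1

1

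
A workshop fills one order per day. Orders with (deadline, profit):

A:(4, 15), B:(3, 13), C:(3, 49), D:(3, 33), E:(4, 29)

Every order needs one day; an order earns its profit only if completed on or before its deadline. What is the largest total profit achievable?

Take jobs in profit order; each goes to the latest open slot no later than its deadline.
Profit order: C=49 D=33 E=29 A=15 B=13
Assign: C→slot 3, D→slot 2, E→slot 4, A→slot 1, B skipped.
Slots: [1:A] [2:D] [3:C] [4:E]
Profit = 15 + 33 + 49 + 29 = 126

126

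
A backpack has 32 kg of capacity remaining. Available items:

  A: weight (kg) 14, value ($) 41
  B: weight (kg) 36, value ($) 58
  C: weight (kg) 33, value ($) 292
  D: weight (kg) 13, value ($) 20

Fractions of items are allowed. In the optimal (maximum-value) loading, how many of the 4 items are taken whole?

0

Sort by value per unit weight and fill in that order.
Order: C (292/33=8.85) > A (41/14=2.93) > B (58/36=1.61) > D (20/13=1.54)
Fill: take 32/33 of C → 283.15; 32/32 used.
0 item(s) taken whole; one partial (take 32/33 of C).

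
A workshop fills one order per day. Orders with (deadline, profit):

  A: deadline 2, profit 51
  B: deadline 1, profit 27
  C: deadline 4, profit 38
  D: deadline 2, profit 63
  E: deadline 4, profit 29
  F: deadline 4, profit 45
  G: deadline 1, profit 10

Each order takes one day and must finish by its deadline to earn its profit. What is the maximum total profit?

Profit order: D=63 A=51 F=45 C=38 E=29 B=27 G=10
Assign: D→slot 2, A→slot 1, F→slot 4, C→slot 3, E skipped, B skipped, G skipped.
Slots: [1:A] [2:D] [3:C] [4:F]
Profit = 51 + 63 + 38 + 45 = 197

197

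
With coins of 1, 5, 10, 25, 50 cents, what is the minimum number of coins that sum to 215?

Greedy: take as many of the largest coin as possible, then repeat with the remainder.
215 − 4×50→15 − 1×10→5 − 1×5→0
Total coins = 4 + 1 + 1 = 6

6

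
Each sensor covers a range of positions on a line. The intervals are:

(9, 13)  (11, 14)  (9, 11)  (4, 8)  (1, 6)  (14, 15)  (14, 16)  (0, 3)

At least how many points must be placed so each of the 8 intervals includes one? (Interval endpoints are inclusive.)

Sort by right endpoint; whenever an interval is uncovered, place a point at its right end.
By right end: [0,3]  [1,6]  [4,8]  [9,11]  [9,13]  [11,14]  [14,15]  [14,16]
[0,3] uncovered → point at 3; [4,8] uncovered → point at 8; [9,11] uncovered → point at 11; [14,15] uncovered → point at 15.
Points: 3, 8, 11, 15 (4 total).

4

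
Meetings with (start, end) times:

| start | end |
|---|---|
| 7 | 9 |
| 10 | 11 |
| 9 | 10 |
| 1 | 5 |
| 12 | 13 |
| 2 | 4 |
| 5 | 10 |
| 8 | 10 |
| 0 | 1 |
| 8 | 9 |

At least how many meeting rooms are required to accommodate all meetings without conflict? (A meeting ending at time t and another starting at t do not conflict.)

4

starts: [0, 1, 2, 5, 7, 8, 8, 9, 10, 12]
ends:   [1, 4, 5, 9, 9, 10, 10, 10, 11, 13]
s0→1 e1→0 s1→1 s2→2 e4→1 e5→0 s5→1 s7→2 s8→3 s8→4  — peak 4.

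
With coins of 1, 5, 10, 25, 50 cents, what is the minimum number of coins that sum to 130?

Greedy: take as many of the largest coin as possible, then repeat with the remainder.
130 = 2×50 + 1×25 + 1×5
Total coins = 2 + 1 + 1 = 4

4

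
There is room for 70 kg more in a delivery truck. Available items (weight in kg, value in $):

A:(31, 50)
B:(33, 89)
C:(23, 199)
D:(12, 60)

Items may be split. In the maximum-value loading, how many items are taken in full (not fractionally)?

3

Sort by value per unit weight and fill in that order.
Order: C (199/23=8.65) > D (60/12=5.00) > B (89/33=2.70) > A (50/31=1.61)
Fill: take C (23 @ 199) → take D (12 @ 60) → take B (33 @ 89) → take 2/31 of A → 3.23; 70/70 used.
3 item(s) taken whole; one partial (take 2/31 of A).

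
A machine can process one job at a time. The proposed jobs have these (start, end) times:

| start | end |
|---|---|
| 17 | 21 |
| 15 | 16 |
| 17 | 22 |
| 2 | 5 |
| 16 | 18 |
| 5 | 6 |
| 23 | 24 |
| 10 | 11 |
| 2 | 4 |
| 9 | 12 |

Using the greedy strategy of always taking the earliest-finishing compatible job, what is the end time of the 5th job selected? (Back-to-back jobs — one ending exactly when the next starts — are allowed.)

18

Sorted by end: (2,4)  (2,5)  (5,6)  (10,11)  (9,12)  (15,16)  (16,18)  (17,21)  (17,22)  (23,24)
take (2,4); skip (2,5); take (5,6); take (10,11); skip (9,12); take (15,16); take (16,18); take (23,24).
Selected: (2,4) (5,6) (10,11) (15,16) (16,18) (23,24)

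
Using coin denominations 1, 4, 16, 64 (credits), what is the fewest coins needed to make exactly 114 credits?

6

Use the largest denomination that fits, subtract, and repeat.
114 = 1×64 + 3×16 + 2×1
Total coins = 1 + 3 + 2 = 6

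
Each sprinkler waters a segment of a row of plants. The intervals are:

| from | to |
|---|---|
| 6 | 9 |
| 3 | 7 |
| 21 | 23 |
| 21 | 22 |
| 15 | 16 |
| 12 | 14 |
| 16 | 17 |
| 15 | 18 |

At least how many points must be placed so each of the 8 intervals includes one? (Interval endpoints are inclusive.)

4

Sort by right endpoint; whenever an interval is uncovered, place a point at its right end.
By right end: [3,7]  [6,9]  [12,14]  [15,16]  [16,17]  [15,18]  [21,22]  [21,23]
[3,7] uncovered → point at 7; [12,14] uncovered → point at 14; [15,16] uncovered → point at 16; [21,22] uncovered → point at 22.
Points: 7, 14, 16, 22 (4 total).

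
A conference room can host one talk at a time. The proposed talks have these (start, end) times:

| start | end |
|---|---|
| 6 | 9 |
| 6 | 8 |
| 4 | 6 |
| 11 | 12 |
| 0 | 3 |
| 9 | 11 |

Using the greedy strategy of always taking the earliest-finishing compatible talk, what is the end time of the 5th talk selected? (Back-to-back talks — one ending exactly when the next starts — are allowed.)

12

Greedy by earliest finish: after sorting by end time, pick each interval compatible with the last pick.
By end time: (0,3), (4,6), (6,8), (6,9), (9,11), (11,12).
Pick (0,3); next start ≥ 3 → (4,6); next start ≥ 6 → (6,8); next start ≥ 8 → (9,11); next start ≥ 11 → (11,12).
Selected: (0,3) (4,6) (6,8) (9,11) (11,12)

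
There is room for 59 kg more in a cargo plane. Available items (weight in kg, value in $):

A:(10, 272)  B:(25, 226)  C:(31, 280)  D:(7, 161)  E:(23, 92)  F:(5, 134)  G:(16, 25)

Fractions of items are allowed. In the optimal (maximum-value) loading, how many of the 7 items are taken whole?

4

Sort by value per unit weight and fill in that order.
Order: A (272/10=27.20) > F (134/5=26.80) > D (161/7=23.00) > B (226/25=9.04) > C (280/31=9.03) > E (92/23=4.00) > G (25/16=1.56)
Fill: take A (10 @ 272) → take F (5 @ 134) → take D (7 @ 161) → take B (25 @ 226) → take 12/31 of C → 108.39; 59/59 used.
4 item(s) taken whole; one partial (take 12/31 of C).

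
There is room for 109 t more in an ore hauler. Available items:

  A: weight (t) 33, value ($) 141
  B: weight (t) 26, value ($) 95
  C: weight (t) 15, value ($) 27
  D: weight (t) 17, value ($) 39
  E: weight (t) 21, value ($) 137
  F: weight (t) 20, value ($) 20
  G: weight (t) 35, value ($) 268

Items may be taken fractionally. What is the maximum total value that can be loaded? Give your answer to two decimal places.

619.08

Ratios (sorted): G 7.66, E 6.52, A 4.27, B 3.65, D 2.29, C 1.80, F 1.00
take G (35 @ 268); take E (21 @ 137); take A (33 @ 141); take 20/26 of B → 73.08. Capacity used 109/109.
Total value = 619.08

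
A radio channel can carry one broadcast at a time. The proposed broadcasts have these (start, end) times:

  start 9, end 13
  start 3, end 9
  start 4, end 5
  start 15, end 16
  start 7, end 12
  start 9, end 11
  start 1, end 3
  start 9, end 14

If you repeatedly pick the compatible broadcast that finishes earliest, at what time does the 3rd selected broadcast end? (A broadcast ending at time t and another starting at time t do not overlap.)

11

Greedy by earliest finish: after sorting by end time, pick each interval compatible with the last pick.
Sorted by end: (1,3)  (4,5)  (3,9)  (9,11)  (7,12)  (9,13)  (9,14)  (15,16)
take (1,3); take (4,5); take (9,11); take (15,16).
Selected: (1,3) (4,5) (9,11) (15,16)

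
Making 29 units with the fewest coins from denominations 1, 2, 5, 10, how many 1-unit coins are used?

0

Greedy: take as many of the largest coin as possible, then repeat with the remainder.
29 = 2×10 + 1×5 + 2×2
Count of 1: 0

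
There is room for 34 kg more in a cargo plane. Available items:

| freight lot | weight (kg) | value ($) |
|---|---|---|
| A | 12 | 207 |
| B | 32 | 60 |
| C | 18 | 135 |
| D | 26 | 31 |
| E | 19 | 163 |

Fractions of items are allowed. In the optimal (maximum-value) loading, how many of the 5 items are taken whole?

2

Greedy by value/weight ratio, highest first.
Order: A (207/12=17.25) > E (163/19=8.58) > C (135/18=7.50) > B (60/32=1.88) > D (31/26=1.19)
Fill: take A (12 @ 207) → take E (19 @ 163) → take 3/18 of C → 22.50; 34/34 used.
2 item(s) taken whole; one partial (take 3/18 of C).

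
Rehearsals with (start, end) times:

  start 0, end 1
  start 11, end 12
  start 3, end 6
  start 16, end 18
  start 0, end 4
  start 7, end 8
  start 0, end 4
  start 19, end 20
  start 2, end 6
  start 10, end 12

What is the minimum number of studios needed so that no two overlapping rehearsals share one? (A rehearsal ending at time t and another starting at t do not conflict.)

Events (time:±→running): 0:+→1 0:+→2 0:+→3 1:-→2 2:+→3 3:+→4 … peak 4.

4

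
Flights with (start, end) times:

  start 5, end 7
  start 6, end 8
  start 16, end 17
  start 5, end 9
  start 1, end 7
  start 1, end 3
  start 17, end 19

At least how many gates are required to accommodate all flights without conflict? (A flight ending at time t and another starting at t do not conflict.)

4

Count concurrent intervals with a sweep; the peak is the room count.
Events (time:±→running): 1:+→1 1:+→2 3:-→1 5:+→2 5:+→3 6:+→4 … peak 4.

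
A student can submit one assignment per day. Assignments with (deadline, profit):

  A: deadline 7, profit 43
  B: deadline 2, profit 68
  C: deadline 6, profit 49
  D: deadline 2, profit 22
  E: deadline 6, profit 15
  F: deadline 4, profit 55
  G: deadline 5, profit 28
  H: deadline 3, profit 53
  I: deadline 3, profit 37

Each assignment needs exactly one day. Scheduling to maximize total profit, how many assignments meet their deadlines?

7

Take jobs in profit order; each goes to the latest open slot no later than its deadline.
By profit: B(d2,68), F(d4,55), H(d3,53), C(d6,49), A(d7,43), I(d3,37), G(d5,28), D(d2,22), E(d6,15)
B→slot 2; F→slot 4; H→slot 3; C→slot 6; A→slot 7; I→slot 1; G→slot 5; D skipped; E skipped.
7 of 9 scheduled.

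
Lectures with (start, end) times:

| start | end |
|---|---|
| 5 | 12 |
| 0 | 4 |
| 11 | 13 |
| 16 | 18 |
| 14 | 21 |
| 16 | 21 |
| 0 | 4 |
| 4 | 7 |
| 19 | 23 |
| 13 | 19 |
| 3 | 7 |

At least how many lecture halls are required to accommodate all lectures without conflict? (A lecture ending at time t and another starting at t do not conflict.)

4

Count concurrent intervals with a sweep; the peak is the room count.
Events (time:±→running): 0:+→1 0:+→2 3:+→3 4:-→2 4:-→1 4:+→2 5:+→3 7:-→2 7:-→1 11:+→2 12:-→1 13:-→0 13:+→1 14:+→2 16:+→3 16:+→4 … peak 4.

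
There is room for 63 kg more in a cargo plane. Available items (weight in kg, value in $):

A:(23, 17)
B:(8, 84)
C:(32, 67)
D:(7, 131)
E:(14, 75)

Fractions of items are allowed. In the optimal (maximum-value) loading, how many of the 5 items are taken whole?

Ratios (sorted): D 18.71, B 10.50, E 5.36, C 2.09, A 0.74
take D (7 @ 131); take B (8 @ 84); take E (14 @ 75); take C (32 @ 67); take 2/23 of A → 1.48. Capacity used 63/63.
4 item(s) taken whole; one partial (take 2/23 of A).

4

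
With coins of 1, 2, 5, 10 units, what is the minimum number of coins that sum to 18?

Greedy: take as many of the largest coin as possible, then repeat with the remainder.
18 = 1×10 + 1×5 + 1×2 + 1×1
Total coins = 1 + 1 + 1 + 1 = 4

4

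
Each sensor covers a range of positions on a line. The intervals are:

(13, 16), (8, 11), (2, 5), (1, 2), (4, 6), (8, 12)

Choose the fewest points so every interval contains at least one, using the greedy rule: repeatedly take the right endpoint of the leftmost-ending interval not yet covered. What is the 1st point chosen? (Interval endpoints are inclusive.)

Sort by right endpoint; whenever an interval is uncovered, place a point at its right end.
By right end: [1,2]  [2,5]  [4,6]  [8,11]  [8,12]  [13,16]
[1,2] uncovered → point at 2; [4,6] uncovered → point at 6; [8,11] uncovered → point at 11; [13,16] uncovered → point at 16.
Points: 2, 6, 11, 16 (4 total).

2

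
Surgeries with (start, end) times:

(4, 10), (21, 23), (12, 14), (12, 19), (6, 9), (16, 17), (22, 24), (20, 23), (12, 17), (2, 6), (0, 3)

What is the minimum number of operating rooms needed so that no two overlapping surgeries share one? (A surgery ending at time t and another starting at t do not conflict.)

3

starts: [0, 2, 4, 6, 12, 12, 12, 16, 20, 21, 22]
ends:   [3, 6, 9, 10, 14, 17, 17, 19, 23, 23, 24]
s0→1 s2→2 e3→1 s4→2 e6→1 s6→2 e9→1 e10→0 s12→1 s12→2 s12→3  — peak 3.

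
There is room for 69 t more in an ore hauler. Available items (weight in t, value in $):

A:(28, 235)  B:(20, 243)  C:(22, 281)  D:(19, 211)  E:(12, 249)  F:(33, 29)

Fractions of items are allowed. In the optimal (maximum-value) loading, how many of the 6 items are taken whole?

3

Order: E (249/12=20.75) > C (281/22=12.77) > B (243/20=12.15) > D (211/19=11.11) > A (235/28=8.39) > F (29/33=0.88)
Fill: take E (12 @ 249) → take C (22 @ 281) → take B (20 @ 243) → take 15/19 of D → 166.58; 69/69 used.
3 item(s) taken whole; one partial (take 15/19 of D).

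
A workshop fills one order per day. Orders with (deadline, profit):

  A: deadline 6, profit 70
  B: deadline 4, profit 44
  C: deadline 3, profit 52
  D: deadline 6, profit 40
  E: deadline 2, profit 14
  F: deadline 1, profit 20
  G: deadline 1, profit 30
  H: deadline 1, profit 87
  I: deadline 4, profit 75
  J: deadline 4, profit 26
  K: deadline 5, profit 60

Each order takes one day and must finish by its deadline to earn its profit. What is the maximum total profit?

Take jobs in profit order; each goes to the latest open slot no later than its deadline.
Profit order: H=87 I=75 A=70 K=60 C=52 B=44 D=40 G=30 J=26 F=20 E=14
Assign: H→slot 1, I→slot 4, A→slot 6, K→slot 5, C→slot 3, B→slot 2, D skipped, G skipped, J skipped, F skipped, E skipped.
Slots: [1:H] [2:B] [3:C] [4:I] [5:K] [6:A]
Profit = 87 + 44 + 52 + 75 + 60 + 70 = 388

388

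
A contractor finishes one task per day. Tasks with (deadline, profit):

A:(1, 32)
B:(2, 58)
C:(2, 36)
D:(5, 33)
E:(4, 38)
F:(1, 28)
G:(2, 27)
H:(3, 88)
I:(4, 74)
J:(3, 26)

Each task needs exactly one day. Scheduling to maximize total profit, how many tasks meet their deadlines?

Take jobs in profit order; each goes to the latest open slot no later than its deadline.
By profit: H(d3,88), I(d4,74), B(d2,58), E(d4,38), C(d2,36), D(d5,33), A(d1,32), F(d1,28), G(d2,27), J(d3,26)
H→slot 3; I→slot 4; B→slot 2; E→slot 1; C skipped; D→slot 5; A skipped; F skipped; G skipped; J skipped.
5 of 10 scheduled.

5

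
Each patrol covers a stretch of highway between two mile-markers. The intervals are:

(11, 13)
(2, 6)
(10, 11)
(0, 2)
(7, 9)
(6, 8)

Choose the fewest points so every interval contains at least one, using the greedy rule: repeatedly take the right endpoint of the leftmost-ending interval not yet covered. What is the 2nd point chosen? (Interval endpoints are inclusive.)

8

Process intervals by earliest right end; each time one isn't hit yet, stab at its right endpoint.
By right end: [0,2]  [2,6]  [6,8]  [7,9]  [10,11]  [11,13]
[0,2] uncovered → point at 2; [6,8] uncovered → point at 8; [10,11] uncovered → point at 11.
Points: 2, 8, 11 (3 total).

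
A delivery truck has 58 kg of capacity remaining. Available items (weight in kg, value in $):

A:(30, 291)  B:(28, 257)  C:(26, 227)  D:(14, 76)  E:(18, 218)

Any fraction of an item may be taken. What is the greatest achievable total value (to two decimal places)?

Greedy by value/weight ratio, highest first.
Ratios (sorted): E 12.11, A 9.70, B 9.18, C 8.73, D 5.43
take E (18 @ 218); take A (30 @ 291); take 10/28 of B → 91.79. Capacity used 58/58.
Total value = 600.79

600.79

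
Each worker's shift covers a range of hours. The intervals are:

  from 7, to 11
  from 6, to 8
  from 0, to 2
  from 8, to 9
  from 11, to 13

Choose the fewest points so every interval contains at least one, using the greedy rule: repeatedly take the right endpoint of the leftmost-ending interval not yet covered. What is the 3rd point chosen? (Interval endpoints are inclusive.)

Sort by right endpoint; whenever an interval is uncovered, place a point at its right end.
Sorted: [0,2] [6,8] [8,9] [7,11] [11,13]
{[0,2]} hit by 2; {[6,8],[8,9],[7,11]} hit by 8; {[11,13]} hit by 13.
Points: 2, 8, 13 (3 total).

13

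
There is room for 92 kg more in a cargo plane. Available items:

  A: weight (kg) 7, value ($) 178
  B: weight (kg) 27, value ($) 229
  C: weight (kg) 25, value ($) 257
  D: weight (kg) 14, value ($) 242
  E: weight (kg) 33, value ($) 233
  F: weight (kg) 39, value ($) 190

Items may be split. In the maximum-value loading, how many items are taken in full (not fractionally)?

4

Greedy by value/weight ratio, highest first.
Order: A (178/7=25.43) > D (242/14=17.29) > C (257/25=10.28) > B (229/27=8.48) > E (233/33=7.06) > F (190/39=4.87)
Fill: take A (7 @ 178) → take D (14 @ 242) → take C (25 @ 257) → take B (27 @ 229) → take 19/33 of E → 134.15; 92/92 used.
4 item(s) taken whole; one partial (take 19/33 of E).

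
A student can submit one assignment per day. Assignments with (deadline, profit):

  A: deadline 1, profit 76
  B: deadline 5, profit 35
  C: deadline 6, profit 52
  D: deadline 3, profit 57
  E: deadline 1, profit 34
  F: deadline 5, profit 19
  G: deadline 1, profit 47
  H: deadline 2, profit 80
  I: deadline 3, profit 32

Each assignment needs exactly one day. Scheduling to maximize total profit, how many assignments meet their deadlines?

6

Take jobs in profit order; each goes to the latest open slot no later than its deadline.
Profit order: H=80 A=76 D=57 C=52 G=47 B=35 E=34 I=32 F=19
Assign: H→slot 2, A→slot 1, D→slot 3, C→slot 6, G skipped, B→slot 5, E skipped, I skipped, F→slot 4.
Slots: [1:A] [2:H] [3:D] [4:F] [5:B] [6:C]
6 of 9 scheduled.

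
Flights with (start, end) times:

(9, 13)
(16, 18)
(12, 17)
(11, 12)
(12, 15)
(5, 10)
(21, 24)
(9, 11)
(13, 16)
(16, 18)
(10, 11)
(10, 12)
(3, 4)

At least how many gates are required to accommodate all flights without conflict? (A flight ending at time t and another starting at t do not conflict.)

4

The answer is the maximum number of intervals overlapping at any instant.
Events (time:±→running): 3:+→1 4:-→0 5:+→1 9:+→2 9:+→3 10:-→2 10:+→3 10:+→4 … peak 4.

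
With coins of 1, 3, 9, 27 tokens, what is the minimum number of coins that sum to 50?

6

50 = 1×27 + 2×9 + 1×3 + 2×1
Total coins = 1 + 2 + 1 + 2 = 6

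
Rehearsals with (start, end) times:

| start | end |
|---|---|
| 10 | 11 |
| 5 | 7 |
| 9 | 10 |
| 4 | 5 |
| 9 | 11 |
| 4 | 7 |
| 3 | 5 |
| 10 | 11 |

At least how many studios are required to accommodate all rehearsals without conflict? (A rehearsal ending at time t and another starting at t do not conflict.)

starts: [3, 4, 4, 5, 9, 9, 10, 10]
ends:   [5, 5, 7, 7, 10, 11, 11, 11]
s3→1 s4→2 s4→3  — peak 3.

3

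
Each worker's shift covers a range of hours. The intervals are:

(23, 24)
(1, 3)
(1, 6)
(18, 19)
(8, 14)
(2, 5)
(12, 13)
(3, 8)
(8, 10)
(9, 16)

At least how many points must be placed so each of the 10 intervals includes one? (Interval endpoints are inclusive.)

5

By right end: [1,3]  [2,5]  [1,6]  [3,8]  [8,10]  [12,13]  [8,14]  [9,16]  [18,19]  [23,24]
[1,3] uncovered → point at 3; [8,10] uncovered → point at 10; [12,13] uncovered → point at 13; [18,19] uncovered → point at 19; [23,24] uncovered → point at 24.
Points: 3, 10, 13, 19, 24 (5 total).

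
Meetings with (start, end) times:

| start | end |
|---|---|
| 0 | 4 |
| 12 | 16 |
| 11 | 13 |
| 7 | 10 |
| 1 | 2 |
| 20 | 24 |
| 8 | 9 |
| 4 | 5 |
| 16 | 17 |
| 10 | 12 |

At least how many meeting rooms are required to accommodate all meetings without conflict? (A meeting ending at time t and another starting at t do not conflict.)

2

The answer is the maximum number of intervals overlapping at any instant.
starts: [0, 1, 4, 7, 8, 10, 11, 12, 16, 20]
ends:   [2, 4, 5, 9, 10, 12, 13, 16, 17, 24]
s0→1 s1→2  — peak 2.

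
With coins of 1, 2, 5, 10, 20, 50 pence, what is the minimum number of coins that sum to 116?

Greedy: take as many of the largest coin as possible, then repeat with the remainder.
116 − 2×50→16 − 1×10→6 − 1×5→1 − 1×1→0
Total coins = 2 + 1 + 1 + 1 = 5

5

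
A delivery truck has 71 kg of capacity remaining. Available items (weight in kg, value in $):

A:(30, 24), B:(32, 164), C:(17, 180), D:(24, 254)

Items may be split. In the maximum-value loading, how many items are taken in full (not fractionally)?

2

Sort by value per unit weight and fill in that order.
Order: C (180/17=10.59) > D (254/24=10.58) > B (164/32=5.12) > A (24/30=0.80)
Fill: take C (17 @ 180) → take D (24 @ 254) → take 30/32 of B → 153.75; 71/71 used.
2 item(s) taken whole; one partial (take 30/32 of B).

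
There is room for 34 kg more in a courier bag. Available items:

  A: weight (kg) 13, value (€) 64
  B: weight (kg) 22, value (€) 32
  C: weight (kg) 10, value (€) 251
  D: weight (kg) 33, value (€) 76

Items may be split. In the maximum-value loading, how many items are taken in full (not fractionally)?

Greedy by value/weight ratio, highest first.
Ratios (sorted): C 25.10, A 4.92, D 2.30, B 1.45
take C (10 @ 251); take A (13 @ 64); take 11/33 of D → 25.33. Capacity used 34/34.
2 item(s) taken whole; one partial (take 11/33 of D).

2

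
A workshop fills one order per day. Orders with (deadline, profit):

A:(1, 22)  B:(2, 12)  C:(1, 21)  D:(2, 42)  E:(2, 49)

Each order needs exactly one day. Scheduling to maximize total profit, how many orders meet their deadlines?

Sort by profit descending; place each in the latest free slot ≤ its deadline.
Profit order: E=49 D=42 A=22 C=21 B=12
Assign: E→slot 2, D→slot 1, A skipped, C skipped, B skipped.
Slots: [1:D] [2:E]
2 of 5 scheduled.

2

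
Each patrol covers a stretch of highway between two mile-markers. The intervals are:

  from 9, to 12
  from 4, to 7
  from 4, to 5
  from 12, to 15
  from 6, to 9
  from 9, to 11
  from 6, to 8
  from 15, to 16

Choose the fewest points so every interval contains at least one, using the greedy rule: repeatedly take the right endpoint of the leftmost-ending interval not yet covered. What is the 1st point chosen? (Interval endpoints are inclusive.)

Process intervals by earliest right end; each time one isn't hit yet, stab at its right endpoint.
Sorted: [4,5] [4,7] [6,8] [6,9] [9,11] [9,12] [12,15] [15,16]
{[4,5],[4,7]} hit by 5; {[6,8],[6,9]} hit by 8; {[9,11],[9,12]} hit by 11; {[12,15],[15,16]} hit by 15.
Points: 5, 8, 11, 15 (4 total).

5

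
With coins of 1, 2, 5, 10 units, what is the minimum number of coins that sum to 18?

Use the largest denomination that fits, subtract, and repeat.
18 = 1×10 + 1×5 + 1×2 + 1×1
Total coins = 1 + 1 + 1 + 1 = 4

4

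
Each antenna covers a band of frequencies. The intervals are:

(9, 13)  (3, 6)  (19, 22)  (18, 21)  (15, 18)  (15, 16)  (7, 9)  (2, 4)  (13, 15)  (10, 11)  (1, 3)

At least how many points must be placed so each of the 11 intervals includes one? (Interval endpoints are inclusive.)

Sort by right endpoint; whenever an interval is uncovered, place a point at its right end.
By right end: [1,3]  [2,4]  [3,6]  [7,9]  [10,11]  [9,13]  [13,15]  [15,16]  [15,18]  [18,21]  [19,22]
[1,3] uncovered → point at 3; [7,9] uncovered → point at 9; [10,11] uncovered → point at 11; [13,15] uncovered → point at 15; [18,21] uncovered → point at 21.
Points: 3, 9, 11, 15, 21 (5 total).

5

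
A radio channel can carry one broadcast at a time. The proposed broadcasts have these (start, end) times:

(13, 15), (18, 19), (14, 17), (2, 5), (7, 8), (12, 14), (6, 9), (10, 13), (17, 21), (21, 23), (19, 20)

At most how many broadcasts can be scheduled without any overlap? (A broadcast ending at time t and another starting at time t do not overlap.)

Sort by end time and greedily take each interval whose start is ≥ the last chosen end.
By end time: (2,5), (7,8), (6,9), (10,13), (12,14), (13,15), (14,17), (18,19), (19,20), (17,21), (21,23).
Pick (2,5); next start ≥ 5 → (7,8); next start ≥ 8 → (10,13); next start ≥ 13 → (13,15); next start ≥ 15 → (18,19); next start ≥ 19 → (19,20); next start ≥ 20 → (21,23).
Selected 7 broadcasts.

7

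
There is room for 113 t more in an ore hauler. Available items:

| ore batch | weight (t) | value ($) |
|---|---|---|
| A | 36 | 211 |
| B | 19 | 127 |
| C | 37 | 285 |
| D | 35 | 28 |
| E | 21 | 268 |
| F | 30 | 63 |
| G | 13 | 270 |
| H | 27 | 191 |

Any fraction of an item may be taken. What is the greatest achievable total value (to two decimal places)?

1114.26

Order: G (270/13=20.77) > E (268/21=12.76) > C (285/37=7.70) > H (191/27=7.07) > B (127/19=6.68) > A (211/36=5.86) > F (63/30=2.10) > D (28/35=0.80)
Fill: take G (13 @ 270) → take E (21 @ 268) → take C (37 @ 285) → take H (27 @ 191) → take 15/19 of B → 100.26; 113/113 used.
Total value = 1114.26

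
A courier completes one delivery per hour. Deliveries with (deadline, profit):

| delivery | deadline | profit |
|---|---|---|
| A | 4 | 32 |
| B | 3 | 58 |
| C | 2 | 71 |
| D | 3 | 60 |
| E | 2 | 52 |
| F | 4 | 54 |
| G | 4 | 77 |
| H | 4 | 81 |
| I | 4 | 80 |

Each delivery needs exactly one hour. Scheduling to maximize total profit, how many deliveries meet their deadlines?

Profit order: H=81 I=80 G=77 C=71 D=60 B=58 F=54 E=52 A=32
Assign: H→slot 4, I→slot 3, G→slot 2, C→slot 1, D skipped, B skipped, F skipped, E skipped, A skipped.
Slots: [1:C] [2:G] [3:I] [4:H]
4 of 9 scheduled.

4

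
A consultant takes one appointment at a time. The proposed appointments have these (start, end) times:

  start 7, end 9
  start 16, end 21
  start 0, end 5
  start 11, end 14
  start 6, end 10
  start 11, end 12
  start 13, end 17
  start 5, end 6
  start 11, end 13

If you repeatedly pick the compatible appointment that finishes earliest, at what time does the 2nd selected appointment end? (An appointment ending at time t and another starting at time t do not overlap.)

By end time: (0,5), (5,6), (7,9), (6,10), (11,12), (11,13), (11,14), (13,17), (16,21).
Pick (0,5); next start ≥ 5 → (5,6); next start ≥ 6 → (7,9); next start ≥ 9 → (11,12); next start ≥ 12 → (13,17).
Selected: (0,5) (5,6) (7,9) (11,12) (13,17)

6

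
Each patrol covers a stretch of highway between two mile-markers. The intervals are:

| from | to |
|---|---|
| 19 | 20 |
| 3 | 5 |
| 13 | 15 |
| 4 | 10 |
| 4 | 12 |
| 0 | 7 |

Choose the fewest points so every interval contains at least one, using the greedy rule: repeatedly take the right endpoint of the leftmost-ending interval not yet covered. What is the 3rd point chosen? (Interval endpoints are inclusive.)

By right end: [3,5]  [0,7]  [4,10]  [4,12]  [13,15]  [19,20]
[3,5] uncovered → point at 5; [13,15] uncovered → point at 15; [19,20] uncovered → point at 20.
Points: 5, 15, 20 (3 total).

20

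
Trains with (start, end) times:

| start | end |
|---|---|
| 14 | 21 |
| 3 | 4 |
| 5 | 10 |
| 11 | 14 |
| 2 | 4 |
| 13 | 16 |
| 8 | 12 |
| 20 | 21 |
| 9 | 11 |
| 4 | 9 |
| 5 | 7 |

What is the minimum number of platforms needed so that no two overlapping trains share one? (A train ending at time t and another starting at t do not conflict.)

3

The answer is the maximum number of intervals overlapping at any instant.
Events (time:±→running): 2:+→1 3:+→2 4:-→1 4:-→0 4:+→1 5:+→2 5:+→3 … peak 3.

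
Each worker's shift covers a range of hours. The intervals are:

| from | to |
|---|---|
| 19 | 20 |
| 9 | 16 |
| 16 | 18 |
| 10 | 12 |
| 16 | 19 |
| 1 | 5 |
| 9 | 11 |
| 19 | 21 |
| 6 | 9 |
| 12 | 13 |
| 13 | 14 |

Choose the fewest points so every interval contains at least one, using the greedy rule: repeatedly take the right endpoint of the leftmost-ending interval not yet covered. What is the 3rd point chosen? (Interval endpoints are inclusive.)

By right end: [1,5]  [6,9]  [9,11]  [10,12]  [12,13]  [13,14]  [9,16]  [16,18]  [16,19]  [19,20]  [19,21]
[1,5] uncovered → point at 5; [6,9] uncovered → point at 9; [10,12] uncovered → point at 12; [13,14] uncovered → point at 14; [16,18] uncovered → point at 18; [19,20] uncovered → point at 20.
Points: 5, 9, 12, 14, 18, 20 (6 total).

12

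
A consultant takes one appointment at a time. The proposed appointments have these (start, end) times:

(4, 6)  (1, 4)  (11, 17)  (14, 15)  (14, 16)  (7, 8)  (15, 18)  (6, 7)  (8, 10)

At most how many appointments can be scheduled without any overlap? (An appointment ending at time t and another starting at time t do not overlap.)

7

Sort by end time and greedily take each interval whose start is ≥ the last chosen end.
Sorted by end: (1,4)  (4,6)  (6,7)  (7,8)  (8,10)  (14,15)  (14,16)  (11,17)  (15,18)
take (1,4); take (4,6); take (6,7); take (7,8); take (8,10); take (14,15); skip (11,17); take (15,18).
Selected 7 appointments.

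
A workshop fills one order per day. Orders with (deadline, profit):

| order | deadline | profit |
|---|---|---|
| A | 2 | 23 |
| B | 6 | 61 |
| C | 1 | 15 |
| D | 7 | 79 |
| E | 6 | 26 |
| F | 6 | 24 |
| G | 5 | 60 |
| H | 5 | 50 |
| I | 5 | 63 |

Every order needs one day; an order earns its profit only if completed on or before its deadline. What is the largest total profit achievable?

363

Sort by profit descending; place each in the latest free slot ≤ its deadline.
Profit order: D=79 I=63 B=61 G=60 H=50 E=26 F=24 A=23 C=15
Assign: D→slot 7, I→slot 5, B→slot 6, G→slot 4, H→slot 3, E→slot 2, F→slot 1, A skipped, C skipped.
Slots: [1:F] [2:E] [3:H] [4:G] [5:I] [6:B] [7:D]
Profit = 24 + 26 + 50 + 60 + 63 + 61 + 79 = 363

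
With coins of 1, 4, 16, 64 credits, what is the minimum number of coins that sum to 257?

257 − 4×64→1 − 1×1→0
Total coins = 4 + 1 = 5

5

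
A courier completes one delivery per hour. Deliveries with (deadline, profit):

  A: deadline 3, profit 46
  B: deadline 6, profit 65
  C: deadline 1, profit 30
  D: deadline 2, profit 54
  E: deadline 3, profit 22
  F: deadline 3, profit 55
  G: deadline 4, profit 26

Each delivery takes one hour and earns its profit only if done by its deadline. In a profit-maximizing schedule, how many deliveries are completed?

5

Take jobs in profit order; each goes to the latest open slot no later than its deadline.
Profit order: B=65 F=55 D=54 A=46 C=30 G=26 E=22
Assign: B→slot 6, F→slot 3, D→slot 2, A→slot 1, C skipped, G→slot 4, E skipped.
Slots: [1:A] [2:D] [3:F] [4:G] [6:B]
5 of 7 scheduled.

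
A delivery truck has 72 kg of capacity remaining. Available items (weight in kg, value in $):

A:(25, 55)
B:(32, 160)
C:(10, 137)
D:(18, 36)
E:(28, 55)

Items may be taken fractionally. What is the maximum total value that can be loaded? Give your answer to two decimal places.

362.00

Greedy by value/weight ratio, highest first.
Ratios (sorted): C 13.70, B 5.00, A 2.20, D 2.00, E 1.96
take C (10 @ 137); take B (32 @ 160); take A (25 @ 55); take 5/18 of D → 10.00. Capacity used 72/72.
Total value = 362.00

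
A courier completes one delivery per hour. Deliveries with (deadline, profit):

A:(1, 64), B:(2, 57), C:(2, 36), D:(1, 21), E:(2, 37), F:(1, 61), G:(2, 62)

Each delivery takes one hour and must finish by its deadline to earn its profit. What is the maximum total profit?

126

Take jobs in profit order; each goes to the latest open slot no later than its deadline.
By profit: A(d1,64), G(d2,62), F(d1,61), B(d2,57), E(d2,37), C(d2,36), D(d1,21)
A→slot 1; G→slot 2; F skipped; B skipped; E skipped; C skipped; D skipped.
Profit = 64 + 62 = 126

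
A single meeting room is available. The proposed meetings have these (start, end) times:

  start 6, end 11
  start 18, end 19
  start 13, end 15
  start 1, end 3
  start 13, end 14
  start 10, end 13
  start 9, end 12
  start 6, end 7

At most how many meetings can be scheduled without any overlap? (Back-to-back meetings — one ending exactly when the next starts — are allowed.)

Order by finish time; keep every interval that doesn't clash with the previous kept one.
By end time: (1,3), (6,7), (6,11), (9,12), (10,13), (13,14), (13,15), (18,19).
Pick (1,3); next start ≥ 3 → (6,7); next start ≥ 7 → (9,12); next start ≥ 12 → (13,14); next start ≥ 14 → (18,19).
Selected 5 meetings.

5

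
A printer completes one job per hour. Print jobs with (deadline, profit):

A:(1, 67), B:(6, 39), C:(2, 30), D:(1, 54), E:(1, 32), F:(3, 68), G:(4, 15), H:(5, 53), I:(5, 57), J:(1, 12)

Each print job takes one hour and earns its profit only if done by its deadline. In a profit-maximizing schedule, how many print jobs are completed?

6

Sort by profit descending; place each in the latest free slot ≤ its deadline.
By profit: F(d3,68), A(d1,67), I(d5,57), D(d1,54), H(d5,53), B(d6,39), E(d1,32), C(d2,30), G(d4,15), J(d1,12)
F→slot 3; A→slot 1; I→slot 5; D skipped; H→slot 4; B→slot 6; E skipped; C→slot 2; G skipped; J skipped.
6 of 10 scheduled.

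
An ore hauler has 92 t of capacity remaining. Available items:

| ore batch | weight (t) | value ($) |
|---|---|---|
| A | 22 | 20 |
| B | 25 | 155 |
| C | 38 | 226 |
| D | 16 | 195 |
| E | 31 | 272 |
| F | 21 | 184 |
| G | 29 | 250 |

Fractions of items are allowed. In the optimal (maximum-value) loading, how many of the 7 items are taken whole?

3

Sort by value per unit weight and fill in that order.
Order: D (195/16=12.19) > E (272/31=8.77) > F (184/21=8.76) > G (250/29=8.62) > B (155/25=6.20) > C (226/38=5.95) > A (20/22=0.91)
Fill: take D (16 @ 195) → take E (31 @ 272) → take F (21 @ 184) → take 24/29 of G → 206.90; 92/92 used.
3 item(s) taken whole; one partial (take 24/29 of G).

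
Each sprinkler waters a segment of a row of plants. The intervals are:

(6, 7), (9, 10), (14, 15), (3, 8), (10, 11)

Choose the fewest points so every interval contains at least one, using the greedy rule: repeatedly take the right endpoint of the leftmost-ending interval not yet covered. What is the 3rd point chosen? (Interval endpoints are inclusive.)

Sorted: [6,7] [3,8] [9,10] [10,11] [14,15]
{[6,7],[3,8]} hit by 7; {[9,10],[10,11]} hit by 10; {[14,15]} hit by 15.
Points: 7, 10, 15 (3 total).

15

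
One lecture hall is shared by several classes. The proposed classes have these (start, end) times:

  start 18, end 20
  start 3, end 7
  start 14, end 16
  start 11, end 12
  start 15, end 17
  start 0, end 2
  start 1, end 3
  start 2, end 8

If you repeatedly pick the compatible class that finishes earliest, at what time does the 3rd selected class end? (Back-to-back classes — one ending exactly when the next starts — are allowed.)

Greedy by earliest finish: after sorting by end time, pick each interval compatible with the last pick.
By end time: (0,2), (1,3), (3,7), (2,8), (11,12), (14,16), (15,17), (18,20).
Pick (0,2); next start ≥ 2 → (3,7); next start ≥ 7 → (11,12); next start ≥ 12 → (14,16); next start ≥ 16 → (18,20).
Selected: (0,2) (3,7) (11,12) (14,16) (18,20)

12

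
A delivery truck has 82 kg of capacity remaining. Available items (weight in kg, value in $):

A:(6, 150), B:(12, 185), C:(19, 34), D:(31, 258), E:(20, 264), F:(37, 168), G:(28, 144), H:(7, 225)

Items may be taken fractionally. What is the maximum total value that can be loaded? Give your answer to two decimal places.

Sort by value per unit weight and fill in that order.
Order: H (225/7=32.14) > A (150/6=25.00) > B (185/12=15.42) > E (264/20=13.20) > D (258/31=8.32) > G (144/28=5.14) > F (168/37=4.54) > C (34/19=1.79)
Fill: take H (7 @ 225) → take A (6 @ 150) → take B (12 @ 185) → take E (20 @ 264) → take D (31 @ 258) → take 6/28 of G → 30.86; 82/82 used.
Total value = 1112.86

1112.86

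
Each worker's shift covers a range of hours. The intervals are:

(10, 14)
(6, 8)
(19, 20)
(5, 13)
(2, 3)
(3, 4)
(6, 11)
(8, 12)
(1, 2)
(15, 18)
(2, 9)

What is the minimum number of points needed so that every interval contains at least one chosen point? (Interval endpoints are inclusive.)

Sorted: [1,2] [2,3] [3,4] [6,8] [2,9] [6,11] [8,12] [5,13] [10,14] [15,18] [19,20]
{[1,2],[2,3]} hit by 2; {[3,4]} hit by 4; {[6,8],[2,9],[6,11],[8,12],[5,13]} hit by 8; {[10,14]} hit by 14; {[15,18]} hit by 18; {[19,20]} hit by 20.
Points: 2, 4, 8, 14, 18, 20 (6 total).

6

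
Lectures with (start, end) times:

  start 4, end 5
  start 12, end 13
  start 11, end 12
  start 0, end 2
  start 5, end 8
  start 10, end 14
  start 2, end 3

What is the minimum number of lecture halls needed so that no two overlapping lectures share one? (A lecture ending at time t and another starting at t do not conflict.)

The answer is the maximum number of intervals overlapping at any instant.
starts: [0, 2, 4, 5, 10, 11, 12]
ends:   [2, 3, 5, 8, 12, 13, 14]
s0→1 e2→0 s2→1 e3→0 s4→1 e5→0 s5→1 e8→0 s10→1 s11→2  — peak 2.

2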